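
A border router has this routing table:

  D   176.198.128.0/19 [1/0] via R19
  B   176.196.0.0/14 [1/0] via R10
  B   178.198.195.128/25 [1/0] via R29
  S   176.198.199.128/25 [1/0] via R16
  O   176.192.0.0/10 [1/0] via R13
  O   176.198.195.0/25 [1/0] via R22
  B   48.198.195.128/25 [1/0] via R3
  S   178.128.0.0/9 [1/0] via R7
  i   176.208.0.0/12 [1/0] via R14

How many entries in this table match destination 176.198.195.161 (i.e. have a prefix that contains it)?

2

Prefixes containing 176.198.195.161:
  176.192.0.0/10 (176.192.0.0 - 176.255.255.255)
  176.196.0.0/14 (176.196.0.0 - 176.199.255.255)
Total matching entries: 2.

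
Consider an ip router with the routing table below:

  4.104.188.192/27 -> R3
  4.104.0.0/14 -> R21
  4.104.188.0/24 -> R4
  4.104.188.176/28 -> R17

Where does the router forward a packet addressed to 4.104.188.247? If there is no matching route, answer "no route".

Routes whose prefix contains 4.104.188.247:
  4.104.0.0/14 (4.104.0.0 - 4.107.255.255) -> R21
  4.104.188.0/24 (4.104.188.0 - 4.104.188.255) -> R4
More-specific entries that do NOT match:
  4.104.188.176/28 (4.104.188.176 - 4.104.188.191) does not contain 4.104.188.247
  4.104.188.192/27 (4.104.188.192 - 4.104.188.223) does not contain 4.104.188.247
Longest matching prefix is /24 -> next hop R4.

R4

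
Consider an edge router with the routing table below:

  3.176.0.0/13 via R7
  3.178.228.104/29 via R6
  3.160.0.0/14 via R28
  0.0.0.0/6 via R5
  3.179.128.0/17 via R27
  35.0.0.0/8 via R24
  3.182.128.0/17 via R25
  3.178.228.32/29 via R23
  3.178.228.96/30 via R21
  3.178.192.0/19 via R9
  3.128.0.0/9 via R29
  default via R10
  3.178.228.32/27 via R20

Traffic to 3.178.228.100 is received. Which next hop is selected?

R7

Routes whose prefix contains 3.178.228.100:
  0.0.0.0/0 (default, matches everything) -> R10
  0.0.0.0/6 (0.0.0.0 - 3.255.255.255) -> R5
  3.128.0.0/9 (3.128.0.0 - 3.255.255.255) -> R29
  3.176.0.0/13 (3.176.0.0 - 3.183.255.255) -> R7
More-specific entries that do NOT match:
  3.178.228.96/30 (3.178.228.96 - 3.178.228.99) does not contain 3.178.228.100
  3.178.228.104/29 (3.178.228.104 - 3.178.228.111) does not contain 3.178.228.100
  3.178.228.32/29 (3.178.228.32 - 3.178.228.39) does not contain 3.178.228.100
  3.178.228.32/27 (3.178.228.32 - 3.178.228.63) does not contain 3.178.228.100
  3.178.192.0/19 (3.178.192.0 - 3.178.223.255) does not contain 3.178.228.100
  3.179.128.0/17 (3.179.128.0 - 3.179.255.255) does not contain 3.178.228.100
  3.182.128.0/17 (3.182.128.0 - 3.182.255.255) does not contain 3.178.228.100
  3.160.0.0/14 (3.160.0.0 - 3.163.255.255) does not contain 3.178.228.100
Longest matching prefix is /13 -> next hop R7.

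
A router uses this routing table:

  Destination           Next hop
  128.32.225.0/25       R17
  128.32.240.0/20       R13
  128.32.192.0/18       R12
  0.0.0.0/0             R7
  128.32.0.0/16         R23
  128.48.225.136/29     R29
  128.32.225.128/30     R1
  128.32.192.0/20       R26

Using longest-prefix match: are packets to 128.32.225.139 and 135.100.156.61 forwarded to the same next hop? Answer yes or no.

128.32.225.139: longest match 128.32.192.0/18 -> R12
135.100.156.61: longest match 0.0.0.0/0 -> R7

no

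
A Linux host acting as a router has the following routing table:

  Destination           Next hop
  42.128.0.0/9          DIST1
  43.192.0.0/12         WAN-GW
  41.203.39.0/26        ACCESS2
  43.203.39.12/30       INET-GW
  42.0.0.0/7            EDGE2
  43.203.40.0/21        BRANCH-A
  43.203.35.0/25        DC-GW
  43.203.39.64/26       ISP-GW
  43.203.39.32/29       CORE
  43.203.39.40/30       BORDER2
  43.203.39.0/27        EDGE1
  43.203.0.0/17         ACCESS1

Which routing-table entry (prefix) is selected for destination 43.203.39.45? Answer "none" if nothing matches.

Entries matching 43.203.39.45:
  42.0.0.0/7 (42.0.0.0 - 43.255.255.255)
  43.192.0.0/12 (43.192.0.0 - 43.207.255.255)
  43.203.0.0/17 (43.203.0.0 - 43.203.127.255)
Most specific is 43.203.0.0/17.

43.203.0.0/17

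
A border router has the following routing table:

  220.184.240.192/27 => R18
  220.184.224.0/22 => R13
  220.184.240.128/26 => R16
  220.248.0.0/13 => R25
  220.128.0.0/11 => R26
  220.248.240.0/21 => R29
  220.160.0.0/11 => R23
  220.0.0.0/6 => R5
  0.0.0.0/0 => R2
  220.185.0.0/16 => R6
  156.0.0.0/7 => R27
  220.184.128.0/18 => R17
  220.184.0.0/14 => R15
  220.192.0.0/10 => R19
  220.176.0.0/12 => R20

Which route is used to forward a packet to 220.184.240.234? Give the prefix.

220.184.0.0/14

Entries matching 220.184.240.234:
  0.0.0.0/0 (default, matches everything)
  220.0.0.0/6 (220.0.0.0 - 223.255.255.255)
  220.160.0.0/11 (220.160.0.0 - 220.191.255.255)
  220.176.0.0/12 (220.176.0.0 - 220.191.255.255)
  220.184.0.0/14 (220.184.0.0 - 220.187.255.255)
Most specific is 220.184.0.0/14.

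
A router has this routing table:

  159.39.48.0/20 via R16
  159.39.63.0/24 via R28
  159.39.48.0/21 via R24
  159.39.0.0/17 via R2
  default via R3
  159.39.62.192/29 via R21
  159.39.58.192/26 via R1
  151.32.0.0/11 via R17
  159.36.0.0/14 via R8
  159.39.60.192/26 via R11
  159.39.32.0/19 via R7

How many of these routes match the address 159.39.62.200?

5

Prefixes containing 159.39.62.200:
  0.0.0.0/0 (default, matches everything)
  159.36.0.0/14 (159.36.0.0 - 159.39.255.255)
  159.39.0.0/17 (159.39.0.0 - 159.39.127.255)
  159.39.32.0/19 (159.39.32.0 - 159.39.63.255)
  159.39.48.0/20 (159.39.48.0 - 159.39.63.255)
Total matching entries: 5.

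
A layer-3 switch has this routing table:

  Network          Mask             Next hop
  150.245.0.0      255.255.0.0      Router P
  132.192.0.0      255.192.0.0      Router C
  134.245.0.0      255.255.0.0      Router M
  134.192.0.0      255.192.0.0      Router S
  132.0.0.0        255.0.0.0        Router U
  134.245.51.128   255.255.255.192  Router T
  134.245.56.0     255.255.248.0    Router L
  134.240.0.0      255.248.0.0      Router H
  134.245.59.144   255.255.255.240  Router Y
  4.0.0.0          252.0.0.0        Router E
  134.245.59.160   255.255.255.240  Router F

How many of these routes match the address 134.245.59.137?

Prefixes containing 134.245.59.137:
  134.192.0.0/10 (134.192.0.0 - 134.255.255.255)
  134.240.0.0/13 (134.240.0.0 - 134.247.255.255)
  134.245.0.0/16 (134.245.0.0 - 134.245.255.255)
  134.245.56.0/21 (134.245.56.0 - 134.245.63.255)
Total matching entries: 4.

4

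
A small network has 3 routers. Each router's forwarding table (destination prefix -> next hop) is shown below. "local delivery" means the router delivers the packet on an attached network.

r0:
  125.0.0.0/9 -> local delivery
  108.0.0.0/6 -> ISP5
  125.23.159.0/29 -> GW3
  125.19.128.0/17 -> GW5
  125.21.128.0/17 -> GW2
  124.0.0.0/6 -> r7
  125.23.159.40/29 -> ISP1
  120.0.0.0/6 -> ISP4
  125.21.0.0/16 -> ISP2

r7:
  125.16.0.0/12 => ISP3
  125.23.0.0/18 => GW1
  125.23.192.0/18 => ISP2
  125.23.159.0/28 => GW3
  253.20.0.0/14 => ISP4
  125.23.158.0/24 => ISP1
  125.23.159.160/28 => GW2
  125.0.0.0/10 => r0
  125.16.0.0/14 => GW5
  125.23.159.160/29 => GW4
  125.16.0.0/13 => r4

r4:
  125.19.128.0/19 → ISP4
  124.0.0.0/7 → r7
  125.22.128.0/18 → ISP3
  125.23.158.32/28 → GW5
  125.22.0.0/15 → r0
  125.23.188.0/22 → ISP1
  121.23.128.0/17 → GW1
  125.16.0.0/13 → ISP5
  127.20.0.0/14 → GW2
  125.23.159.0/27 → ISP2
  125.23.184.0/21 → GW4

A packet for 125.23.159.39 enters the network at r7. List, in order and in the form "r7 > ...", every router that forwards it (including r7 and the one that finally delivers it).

At r7: longest match for 125.23.159.39 is 125.16.0.0/13 -> r4
At r4: longest match for 125.23.159.39 is 125.22.0.0/15 -> r0
At r0: longest match for 125.23.159.39 is 125.0.0.0/9 -> local delivery

r7 > r4 > r0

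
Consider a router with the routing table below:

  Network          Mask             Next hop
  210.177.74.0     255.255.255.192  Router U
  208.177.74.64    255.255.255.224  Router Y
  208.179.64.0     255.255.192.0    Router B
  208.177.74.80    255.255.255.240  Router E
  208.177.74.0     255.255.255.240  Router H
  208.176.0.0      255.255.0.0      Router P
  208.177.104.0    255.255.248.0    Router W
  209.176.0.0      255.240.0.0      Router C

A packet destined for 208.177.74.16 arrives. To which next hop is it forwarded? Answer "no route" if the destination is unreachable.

no route

No entry's prefix contains 208.177.74.16; there is no default route.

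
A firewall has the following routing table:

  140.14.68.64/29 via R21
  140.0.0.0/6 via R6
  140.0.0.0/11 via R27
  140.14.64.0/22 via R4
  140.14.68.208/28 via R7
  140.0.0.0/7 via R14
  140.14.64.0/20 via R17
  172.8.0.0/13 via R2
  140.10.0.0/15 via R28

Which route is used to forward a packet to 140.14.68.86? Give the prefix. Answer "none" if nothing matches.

Entries matching 140.14.68.86:
  140.0.0.0/6 (140.0.0.0 - 143.255.255.255)
  140.0.0.0/7 (140.0.0.0 - 141.255.255.255)
  140.0.0.0/11 (140.0.0.0 - 140.31.255.255)
  140.14.64.0/20 (140.14.64.0 - 140.14.79.255)
Most specific is 140.14.64.0/20.

140.14.64.0/20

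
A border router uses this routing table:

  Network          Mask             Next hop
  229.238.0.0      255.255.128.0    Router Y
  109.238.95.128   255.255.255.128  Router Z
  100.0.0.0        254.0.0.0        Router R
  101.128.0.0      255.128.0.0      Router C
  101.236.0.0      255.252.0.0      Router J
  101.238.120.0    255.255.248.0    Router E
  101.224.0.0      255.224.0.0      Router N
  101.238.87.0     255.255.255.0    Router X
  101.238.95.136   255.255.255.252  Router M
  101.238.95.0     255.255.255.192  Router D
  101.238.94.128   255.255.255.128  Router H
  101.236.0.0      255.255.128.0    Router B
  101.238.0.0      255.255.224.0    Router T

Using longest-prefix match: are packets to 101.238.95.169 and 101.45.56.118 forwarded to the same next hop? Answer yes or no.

no

101.238.95.169: longest match 101.236.0.0/14 -> Router J
101.45.56.118: longest match 100.0.0.0/7 -> Router R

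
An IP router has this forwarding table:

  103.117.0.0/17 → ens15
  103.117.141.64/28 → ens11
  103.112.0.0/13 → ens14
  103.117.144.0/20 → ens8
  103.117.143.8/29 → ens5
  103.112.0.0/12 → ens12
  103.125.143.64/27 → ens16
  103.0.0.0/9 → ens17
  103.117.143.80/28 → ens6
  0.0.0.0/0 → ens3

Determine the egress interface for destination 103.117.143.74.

ens14

Routes whose prefix contains 103.117.143.74:
  0.0.0.0/0 (default, matches everything) -> ens3
  103.0.0.0/9 (103.0.0.0 - 103.127.255.255) -> ens17
  103.112.0.0/12 (103.112.0.0 - 103.127.255.255) -> ens12
  103.112.0.0/13 (103.112.0.0 - 103.119.255.255) -> ens14
More-specific entries that do NOT match:
  103.117.143.8/29 (103.117.143.8 - 103.117.143.15) does not contain 103.117.143.74
  103.117.141.64/28 (103.117.141.64 - 103.117.141.79) does not contain 103.117.143.74
  103.117.143.80/28 (103.117.143.80 - 103.117.143.95) does not contain 103.117.143.74
  103.125.143.64/27 (103.125.143.64 - 103.125.143.95) does not contain 103.117.143.74
  103.117.144.0/20 (103.117.144.0 - 103.117.159.255) does not contain 103.117.143.74
  103.117.0.0/17 (103.117.0.0 - 103.117.127.255) does not contain 103.117.143.74
Longest matching prefix is /13 -> interface ens14.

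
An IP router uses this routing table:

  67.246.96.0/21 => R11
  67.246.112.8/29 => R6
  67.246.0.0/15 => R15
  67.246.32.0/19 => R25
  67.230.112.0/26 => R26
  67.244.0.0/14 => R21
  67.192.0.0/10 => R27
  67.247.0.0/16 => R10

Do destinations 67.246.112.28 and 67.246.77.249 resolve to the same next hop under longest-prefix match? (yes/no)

67.246.112.28: longest match 67.246.0.0/15 -> R15
67.246.77.249: longest match 67.246.0.0/15 -> R15

yes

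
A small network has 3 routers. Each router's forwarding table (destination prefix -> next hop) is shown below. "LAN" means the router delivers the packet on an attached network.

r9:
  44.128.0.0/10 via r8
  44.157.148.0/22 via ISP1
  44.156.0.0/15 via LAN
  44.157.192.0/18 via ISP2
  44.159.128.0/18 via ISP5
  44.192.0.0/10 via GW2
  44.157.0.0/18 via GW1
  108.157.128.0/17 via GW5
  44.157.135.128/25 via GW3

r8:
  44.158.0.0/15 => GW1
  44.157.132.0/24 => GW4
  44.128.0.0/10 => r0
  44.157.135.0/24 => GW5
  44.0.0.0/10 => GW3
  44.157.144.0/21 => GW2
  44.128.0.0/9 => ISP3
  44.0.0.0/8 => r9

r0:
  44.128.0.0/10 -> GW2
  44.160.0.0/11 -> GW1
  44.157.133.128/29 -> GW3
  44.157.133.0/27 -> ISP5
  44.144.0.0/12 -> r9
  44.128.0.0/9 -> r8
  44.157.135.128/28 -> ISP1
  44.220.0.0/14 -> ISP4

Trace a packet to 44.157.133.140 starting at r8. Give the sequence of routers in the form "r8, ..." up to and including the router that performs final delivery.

At r8: longest match for 44.157.133.140 is 44.128.0.0/10 -> r0
At r0: longest match for 44.157.133.140 is 44.144.0.0/12 -> r9
At r9: longest match for 44.157.133.140 is 44.156.0.0/15 -> LAN

r8, r0, r9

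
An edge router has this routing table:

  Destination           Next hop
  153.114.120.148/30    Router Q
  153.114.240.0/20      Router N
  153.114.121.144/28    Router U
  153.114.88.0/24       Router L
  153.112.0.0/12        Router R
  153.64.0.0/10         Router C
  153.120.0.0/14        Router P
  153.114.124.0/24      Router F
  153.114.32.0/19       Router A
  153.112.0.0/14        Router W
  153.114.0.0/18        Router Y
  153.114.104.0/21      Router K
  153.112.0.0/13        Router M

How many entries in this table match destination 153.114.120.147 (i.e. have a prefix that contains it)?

Prefixes containing 153.114.120.147:
  153.64.0.0/10 (153.64.0.0 - 153.127.255.255)
  153.112.0.0/12 (153.112.0.0 - 153.127.255.255)
  153.112.0.0/13 (153.112.0.0 - 153.119.255.255)
  153.112.0.0/14 (153.112.0.0 - 153.115.255.255)
Total matching entries: 4.

4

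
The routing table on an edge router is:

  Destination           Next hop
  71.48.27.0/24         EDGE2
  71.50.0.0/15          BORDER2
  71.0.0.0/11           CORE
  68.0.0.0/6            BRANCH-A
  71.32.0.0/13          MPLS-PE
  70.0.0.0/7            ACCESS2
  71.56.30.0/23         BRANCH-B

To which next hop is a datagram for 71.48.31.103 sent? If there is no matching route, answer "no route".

Routes whose prefix contains 71.48.31.103:
  68.0.0.0/6 (68.0.0.0 - 71.255.255.255) -> BRANCH-A
  70.0.0.0/7 (70.0.0.0 - 71.255.255.255) -> ACCESS2
More-specific entries that do NOT match:
  71.48.27.0/24 (71.48.27.0 - 71.48.27.255) does not contain 71.48.31.103
  71.56.30.0/23 (71.56.30.0 - 71.56.31.255) does not contain 71.48.31.103
  71.50.0.0/15 (71.50.0.0 - 71.51.255.255) does not contain 71.48.31.103
  71.32.0.0/13 (71.32.0.0 - 71.39.255.255) does not contain 71.48.31.103
  71.0.0.0/11 (71.0.0.0 - 71.31.255.255) does not contain 71.48.31.103
Longest matching prefix is /7 -> next hop ACCESS2.

ACCESS2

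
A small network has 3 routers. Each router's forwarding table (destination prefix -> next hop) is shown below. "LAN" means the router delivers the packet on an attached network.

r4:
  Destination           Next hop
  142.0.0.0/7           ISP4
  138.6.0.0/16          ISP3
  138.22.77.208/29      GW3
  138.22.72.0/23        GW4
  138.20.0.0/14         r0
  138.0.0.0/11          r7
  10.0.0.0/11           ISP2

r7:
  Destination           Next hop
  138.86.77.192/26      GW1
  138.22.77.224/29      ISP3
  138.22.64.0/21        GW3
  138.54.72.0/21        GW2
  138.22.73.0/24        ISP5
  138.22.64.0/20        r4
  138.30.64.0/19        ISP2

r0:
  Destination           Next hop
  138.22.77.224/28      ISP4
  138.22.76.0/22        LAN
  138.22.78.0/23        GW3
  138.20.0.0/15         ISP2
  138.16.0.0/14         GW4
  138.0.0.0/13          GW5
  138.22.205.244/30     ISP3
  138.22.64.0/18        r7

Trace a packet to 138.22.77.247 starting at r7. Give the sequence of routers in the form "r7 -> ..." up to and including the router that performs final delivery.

At r7: longest match for 138.22.77.247 is 138.22.64.0/20 -> r4
At r4: longest match for 138.22.77.247 is 138.20.0.0/14 -> r0
At r0: longest match for 138.22.77.247 is 138.22.76.0/22 -> LAN

r7 -> r4 -> r0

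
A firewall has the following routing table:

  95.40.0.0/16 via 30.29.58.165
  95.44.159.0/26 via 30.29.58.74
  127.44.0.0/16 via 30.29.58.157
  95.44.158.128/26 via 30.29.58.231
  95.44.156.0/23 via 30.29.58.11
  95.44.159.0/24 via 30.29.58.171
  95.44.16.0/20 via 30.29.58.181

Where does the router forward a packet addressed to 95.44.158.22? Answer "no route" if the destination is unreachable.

no route

No entry's prefix contains 95.44.158.22; there is no default route.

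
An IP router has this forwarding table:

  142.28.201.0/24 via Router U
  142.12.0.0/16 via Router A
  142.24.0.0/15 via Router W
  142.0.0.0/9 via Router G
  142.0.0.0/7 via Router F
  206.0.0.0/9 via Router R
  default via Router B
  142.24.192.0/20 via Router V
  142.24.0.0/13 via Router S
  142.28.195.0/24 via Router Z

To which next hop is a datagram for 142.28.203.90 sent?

Routes whose prefix contains 142.28.203.90:
  0.0.0.0/0 (default, matches everything) -> Router B
  142.0.0.0/7 (142.0.0.0 - 143.255.255.255) -> Router F
  142.0.0.0/9 (142.0.0.0 - 142.127.255.255) -> Router G
  142.24.0.0/13 (142.24.0.0 - 142.31.255.255) -> Router S
More-specific entries that do NOT match:
  142.28.201.0/24 (142.28.201.0 - 142.28.201.255) does not contain 142.28.203.90
  142.28.195.0/24 (142.28.195.0 - 142.28.195.255) does not contain 142.28.203.90
  142.24.192.0/20 (142.24.192.0 - 142.24.207.255) does not contain 142.28.203.90
  142.12.0.0/16 (142.12.0.0 - 142.12.255.255) does not contain 142.28.203.90
  142.24.0.0/15 (142.24.0.0 - 142.25.255.255) does not contain 142.28.203.90
Longest matching prefix is /13 -> next hop Router S.

Router S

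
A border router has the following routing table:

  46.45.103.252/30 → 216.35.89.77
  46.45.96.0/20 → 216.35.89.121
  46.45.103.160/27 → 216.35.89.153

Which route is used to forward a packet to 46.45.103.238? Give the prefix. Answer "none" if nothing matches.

Entries matching 46.45.103.238:
  46.45.96.0/20 (46.45.96.0 - 46.45.111.255)
Most specific is 46.45.96.0/20.

46.45.96.0/20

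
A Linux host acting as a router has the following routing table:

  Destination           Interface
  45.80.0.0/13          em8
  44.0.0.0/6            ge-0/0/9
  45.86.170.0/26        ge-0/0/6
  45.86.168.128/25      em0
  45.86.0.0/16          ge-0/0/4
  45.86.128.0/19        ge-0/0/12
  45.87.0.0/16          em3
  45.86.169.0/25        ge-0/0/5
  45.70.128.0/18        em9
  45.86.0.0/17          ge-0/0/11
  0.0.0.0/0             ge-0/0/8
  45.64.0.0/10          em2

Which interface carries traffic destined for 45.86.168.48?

Routes whose prefix contains 45.86.168.48:
  0.0.0.0/0 (default, matches everything) -> ge-0/0/8
  44.0.0.0/6 (44.0.0.0 - 47.255.255.255) -> ge-0/0/9
  45.64.0.0/10 (45.64.0.0 - 45.127.255.255) -> em2
  45.80.0.0/13 (45.80.0.0 - 45.87.255.255) -> em8
  45.86.0.0/16 (45.86.0.0 - 45.86.255.255) -> ge-0/0/4
More-specific entries that do NOT match:
  45.86.170.0/26 (45.86.170.0 - 45.86.170.63) does not contain 45.86.168.48
  45.86.168.128/25 (45.86.168.128 - 45.86.168.255) does not contain 45.86.168.48
  45.86.169.0/25 (45.86.169.0 - 45.86.169.127) does not contain 45.86.168.48
  45.86.128.0/19 (45.86.128.0 - 45.86.159.255) does not contain 45.86.168.48
  45.70.128.0/18 (45.70.128.0 - 45.70.191.255) does not contain 45.86.168.48
  45.86.0.0/17 (45.86.0.0 - 45.86.127.255) does not contain 45.86.168.48
Longest matching prefix is /16 -> interface ge-0/0/4.

ge-0/0/4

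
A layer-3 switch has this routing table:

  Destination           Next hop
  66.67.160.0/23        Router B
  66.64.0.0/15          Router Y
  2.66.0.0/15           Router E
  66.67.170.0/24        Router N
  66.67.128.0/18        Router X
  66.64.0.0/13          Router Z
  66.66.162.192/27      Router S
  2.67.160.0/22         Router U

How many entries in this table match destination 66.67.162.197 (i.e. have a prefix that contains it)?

2

Prefixes containing 66.67.162.197:
  66.64.0.0/13 (66.64.0.0 - 66.71.255.255)
  66.67.128.0/18 (66.67.128.0 - 66.67.191.255)
Total matching entries: 2.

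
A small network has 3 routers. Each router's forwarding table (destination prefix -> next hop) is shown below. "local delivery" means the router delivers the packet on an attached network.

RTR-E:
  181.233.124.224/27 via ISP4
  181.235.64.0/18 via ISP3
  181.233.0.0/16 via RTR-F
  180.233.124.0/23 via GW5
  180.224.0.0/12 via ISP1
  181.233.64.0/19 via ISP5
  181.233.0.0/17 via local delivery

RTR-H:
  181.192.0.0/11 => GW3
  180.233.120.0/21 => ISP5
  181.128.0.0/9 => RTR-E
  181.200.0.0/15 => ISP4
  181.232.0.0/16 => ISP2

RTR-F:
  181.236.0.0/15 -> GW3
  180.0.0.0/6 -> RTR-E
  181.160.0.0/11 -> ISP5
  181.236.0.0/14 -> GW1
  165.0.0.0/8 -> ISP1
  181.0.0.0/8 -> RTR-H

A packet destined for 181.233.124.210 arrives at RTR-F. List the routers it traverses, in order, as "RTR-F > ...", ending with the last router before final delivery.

At RTR-F: longest match for 181.233.124.210 is 181.0.0.0/8 -> RTR-H
At RTR-H: longest match for 181.233.124.210 is 181.128.0.0/9 -> RTR-E
At RTR-E: longest match for 181.233.124.210 is 181.233.0.0/17 -> local delivery

RTR-F > RTR-H > RTR-E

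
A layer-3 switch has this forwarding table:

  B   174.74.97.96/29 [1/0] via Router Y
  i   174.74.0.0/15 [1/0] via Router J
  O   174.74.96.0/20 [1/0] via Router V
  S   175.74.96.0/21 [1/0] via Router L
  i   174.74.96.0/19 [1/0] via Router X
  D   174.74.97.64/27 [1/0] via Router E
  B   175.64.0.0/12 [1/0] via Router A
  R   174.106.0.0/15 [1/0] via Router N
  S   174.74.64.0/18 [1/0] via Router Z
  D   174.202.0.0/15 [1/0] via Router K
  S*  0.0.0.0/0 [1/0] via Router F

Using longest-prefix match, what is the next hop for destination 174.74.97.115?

Router V

Routes whose prefix contains 174.74.97.115:
  0.0.0.0/0 (default, matches everything) -> Router F
  174.74.0.0/15 (174.74.0.0 - 174.75.255.255) -> Router J
  174.74.64.0/18 (174.74.64.0 - 174.74.127.255) -> Router Z
  174.74.96.0/19 (174.74.96.0 - 174.74.127.255) -> Router X
  174.74.96.0/20 (174.74.96.0 - 174.74.111.255) -> Router V
More-specific entries that do NOT match:
  174.74.97.96/29 (174.74.97.96 - 174.74.97.103) does not contain 174.74.97.115
  174.74.97.64/27 (174.74.97.64 - 174.74.97.95) does not contain 174.74.97.115
  175.74.96.0/21 (175.74.96.0 - 175.74.103.255) does not contain 174.74.97.115
Longest matching prefix is /20 -> next hop Router V.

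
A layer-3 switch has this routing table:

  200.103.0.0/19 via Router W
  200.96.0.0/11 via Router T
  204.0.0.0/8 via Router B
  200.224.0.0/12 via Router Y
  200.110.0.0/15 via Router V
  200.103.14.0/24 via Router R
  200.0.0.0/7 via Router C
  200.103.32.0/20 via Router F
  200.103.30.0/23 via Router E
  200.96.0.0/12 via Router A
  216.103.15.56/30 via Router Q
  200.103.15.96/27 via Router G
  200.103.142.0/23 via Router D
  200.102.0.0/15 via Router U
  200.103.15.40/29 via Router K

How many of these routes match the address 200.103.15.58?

Prefixes containing 200.103.15.58:
  200.0.0.0/7 (200.0.0.0 - 201.255.255.255)
  200.96.0.0/11 (200.96.0.0 - 200.127.255.255)
  200.96.0.0/12 (200.96.0.0 - 200.111.255.255)
  200.102.0.0/15 (200.102.0.0 - 200.103.255.255)
  200.103.0.0/19 (200.103.0.0 - 200.103.31.255)
Total matching entries: 5.

5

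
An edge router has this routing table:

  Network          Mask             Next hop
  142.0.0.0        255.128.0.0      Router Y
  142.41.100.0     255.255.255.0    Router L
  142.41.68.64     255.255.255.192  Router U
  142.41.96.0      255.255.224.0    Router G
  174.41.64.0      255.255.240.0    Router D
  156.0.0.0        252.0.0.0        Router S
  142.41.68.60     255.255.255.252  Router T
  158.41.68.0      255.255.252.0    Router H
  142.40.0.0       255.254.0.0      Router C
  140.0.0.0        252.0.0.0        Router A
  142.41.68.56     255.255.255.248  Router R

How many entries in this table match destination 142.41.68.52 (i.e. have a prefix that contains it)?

Prefixes containing 142.41.68.52:
  140.0.0.0/6 (140.0.0.0 - 143.255.255.255)
  142.0.0.0/9 (142.0.0.0 - 142.127.255.255)
  142.40.0.0/15 (142.40.0.0 - 142.41.255.255)
Total matching entries: 3.

3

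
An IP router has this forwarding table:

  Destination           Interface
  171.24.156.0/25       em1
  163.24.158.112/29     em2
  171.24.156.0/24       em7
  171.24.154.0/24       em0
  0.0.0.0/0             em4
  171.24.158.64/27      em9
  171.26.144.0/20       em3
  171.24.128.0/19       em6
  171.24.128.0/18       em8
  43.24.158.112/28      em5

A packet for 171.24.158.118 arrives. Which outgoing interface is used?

Routes whose prefix contains 171.24.158.118:
  0.0.0.0/0 (default, matches everything) -> em4
  171.24.128.0/18 (171.24.128.0 - 171.24.191.255) -> em8
  171.24.128.0/19 (171.24.128.0 - 171.24.159.255) -> em6
More-specific entries that do NOT match:
  163.24.158.112/29 (163.24.158.112 - 163.24.158.119) does not contain 171.24.158.118
  43.24.158.112/28 (43.24.158.112 - 43.24.158.127) does not contain 171.24.158.118
  171.24.158.64/27 (171.24.158.64 - 171.24.158.95) does not contain 171.24.158.118
  171.24.156.0/25 (171.24.156.0 - 171.24.156.127) does not contain 171.24.158.118
  171.24.156.0/24 (171.24.156.0 - 171.24.156.255) does not contain 171.24.158.118
  171.24.154.0/24 (171.24.154.0 - 171.24.154.255) does not contain 171.24.158.118
  171.26.144.0/20 (171.26.144.0 - 171.26.159.255) does not contain 171.24.158.118
Longest matching prefix is /19 -> interface em6.

em6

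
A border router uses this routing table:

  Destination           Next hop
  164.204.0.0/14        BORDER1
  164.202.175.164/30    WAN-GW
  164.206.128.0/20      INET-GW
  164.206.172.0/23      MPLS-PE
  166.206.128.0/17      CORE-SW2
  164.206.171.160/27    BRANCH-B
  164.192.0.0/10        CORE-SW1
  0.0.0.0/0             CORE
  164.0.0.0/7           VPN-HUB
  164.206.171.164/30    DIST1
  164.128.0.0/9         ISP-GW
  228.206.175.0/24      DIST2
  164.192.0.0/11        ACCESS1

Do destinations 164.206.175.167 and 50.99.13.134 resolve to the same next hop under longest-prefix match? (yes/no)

no

164.206.175.167: longest match 164.204.0.0/14 -> BORDER1
50.99.13.134: longest match 0.0.0.0/0 -> CORE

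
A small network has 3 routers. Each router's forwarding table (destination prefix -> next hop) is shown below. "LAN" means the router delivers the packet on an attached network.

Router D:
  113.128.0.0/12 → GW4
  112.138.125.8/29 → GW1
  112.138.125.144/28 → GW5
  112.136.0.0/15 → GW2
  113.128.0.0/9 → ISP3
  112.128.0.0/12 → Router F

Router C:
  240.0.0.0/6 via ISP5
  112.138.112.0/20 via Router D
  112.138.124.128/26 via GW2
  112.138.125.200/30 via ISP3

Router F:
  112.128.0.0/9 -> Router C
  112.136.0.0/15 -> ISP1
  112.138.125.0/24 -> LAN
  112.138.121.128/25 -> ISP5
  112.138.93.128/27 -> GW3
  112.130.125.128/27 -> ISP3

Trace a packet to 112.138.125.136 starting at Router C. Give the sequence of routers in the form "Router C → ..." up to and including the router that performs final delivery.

Router C → Router D → Router F

At Router C: longest match for 112.138.125.136 is 112.138.112.0/20 -> Router D
At Router D: longest match for 112.138.125.136 is 112.128.0.0/12 -> Router F
At Router F: longest match for 112.138.125.136 is 112.138.125.0/24 -> LAN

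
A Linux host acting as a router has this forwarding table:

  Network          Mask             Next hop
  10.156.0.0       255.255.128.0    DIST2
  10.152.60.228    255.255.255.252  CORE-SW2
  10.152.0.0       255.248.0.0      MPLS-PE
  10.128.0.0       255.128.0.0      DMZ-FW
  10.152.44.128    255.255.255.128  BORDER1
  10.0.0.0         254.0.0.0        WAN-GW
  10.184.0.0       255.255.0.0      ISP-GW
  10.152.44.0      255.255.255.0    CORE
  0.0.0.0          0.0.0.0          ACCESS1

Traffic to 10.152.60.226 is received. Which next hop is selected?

Routes whose prefix contains 10.152.60.226:
  0.0.0.0/0 (default, matches everything) -> ACCESS1
  10.0.0.0/7 (10.0.0.0 - 11.255.255.255) -> WAN-GW
  10.128.0.0/9 (10.128.0.0 - 10.255.255.255) -> DMZ-FW
  10.152.0.0/13 (10.152.0.0 - 10.159.255.255) -> MPLS-PE
More-specific entries that do NOT match:
  10.152.60.228/30 (10.152.60.228 - 10.152.60.231) does not contain 10.152.60.226
  10.152.44.128/25 (10.152.44.128 - 10.152.44.255) does not contain 10.152.60.226
  10.152.44.0/24 (10.152.44.0 - 10.152.44.255) does not contain 10.152.60.226
  10.156.0.0/17 (10.156.0.0 - 10.156.127.255) does not contain 10.152.60.226
  10.184.0.0/16 (10.184.0.0 - 10.184.255.255) does not contain 10.152.60.226
Longest matching prefix is /13 -> next hop MPLS-PE.

MPLS-PE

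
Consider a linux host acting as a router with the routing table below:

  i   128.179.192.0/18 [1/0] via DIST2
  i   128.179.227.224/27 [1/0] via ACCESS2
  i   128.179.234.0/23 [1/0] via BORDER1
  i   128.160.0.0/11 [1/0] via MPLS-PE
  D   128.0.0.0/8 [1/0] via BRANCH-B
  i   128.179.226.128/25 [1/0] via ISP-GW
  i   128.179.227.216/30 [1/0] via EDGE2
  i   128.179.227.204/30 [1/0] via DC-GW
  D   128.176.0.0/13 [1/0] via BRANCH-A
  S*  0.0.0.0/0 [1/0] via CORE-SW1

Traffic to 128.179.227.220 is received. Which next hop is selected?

Routes whose prefix contains 128.179.227.220:
  0.0.0.0/0 (default, matches everything) -> CORE-SW1
  128.0.0.0/8 (128.0.0.0 - 128.255.255.255) -> BRANCH-B
  128.160.0.0/11 (128.160.0.0 - 128.191.255.255) -> MPLS-PE
  128.176.0.0/13 (128.176.0.0 - 128.183.255.255) -> BRANCH-A
  128.179.192.0/18 (128.179.192.0 - 128.179.255.255) -> DIST2
More-specific entries that do NOT match:
  128.179.227.216/30 (128.179.227.216 - 128.179.227.219) does not contain 128.179.227.220
  128.179.227.204/30 (128.179.227.204 - 128.179.227.207) does not contain 128.179.227.220
  128.179.227.224/27 (128.179.227.224 - 128.179.227.255) does not contain 128.179.227.220
  128.179.226.128/25 (128.179.226.128 - 128.179.226.255) does not contain 128.179.227.220
  128.179.234.0/23 (128.179.234.0 - 128.179.235.255) does not contain 128.179.227.220
Longest matching prefix is /18 -> next hop DIST2.

DIST2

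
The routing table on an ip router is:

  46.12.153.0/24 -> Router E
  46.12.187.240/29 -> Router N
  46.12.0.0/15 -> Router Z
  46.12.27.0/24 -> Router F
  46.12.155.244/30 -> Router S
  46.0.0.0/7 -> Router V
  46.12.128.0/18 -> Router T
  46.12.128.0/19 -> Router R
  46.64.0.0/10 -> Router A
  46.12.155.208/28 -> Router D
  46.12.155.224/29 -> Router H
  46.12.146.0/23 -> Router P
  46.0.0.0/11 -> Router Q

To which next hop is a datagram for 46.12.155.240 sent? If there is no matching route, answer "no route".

Router R

Routes whose prefix contains 46.12.155.240:
  46.0.0.0/7 (46.0.0.0 - 47.255.255.255) -> Router V
  46.0.0.0/11 (46.0.0.0 - 46.31.255.255) -> Router Q
  46.12.0.0/15 (46.12.0.0 - 46.13.255.255) -> Router Z
  46.12.128.0/18 (46.12.128.0 - 46.12.191.255) -> Router T
  46.12.128.0/19 (46.12.128.0 - 46.12.159.255) -> Router R
More-specific entries that do NOT match:
  46.12.155.244/30 (46.12.155.244 - 46.12.155.247) does not contain 46.12.155.240
  46.12.187.240/29 (46.12.187.240 - 46.12.187.247) does not contain 46.12.155.240
  46.12.155.224/29 (46.12.155.224 - 46.12.155.231) does not contain 46.12.155.240
  46.12.155.208/28 (46.12.155.208 - 46.12.155.223) does not contain 46.12.155.240
  46.12.153.0/24 (46.12.153.0 - 46.12.153.255) does not contain 46.12.155.240
  46.12.27.0/24 (46.12.27.0 - 46.12.27.255) does not contain 46.12.155.240
  46.12.146.0/23 (46.12.146.0 - 46.12.147.255) does not contain 46.12.155.240
Longest matching prefix is /19 -> next hop Router R.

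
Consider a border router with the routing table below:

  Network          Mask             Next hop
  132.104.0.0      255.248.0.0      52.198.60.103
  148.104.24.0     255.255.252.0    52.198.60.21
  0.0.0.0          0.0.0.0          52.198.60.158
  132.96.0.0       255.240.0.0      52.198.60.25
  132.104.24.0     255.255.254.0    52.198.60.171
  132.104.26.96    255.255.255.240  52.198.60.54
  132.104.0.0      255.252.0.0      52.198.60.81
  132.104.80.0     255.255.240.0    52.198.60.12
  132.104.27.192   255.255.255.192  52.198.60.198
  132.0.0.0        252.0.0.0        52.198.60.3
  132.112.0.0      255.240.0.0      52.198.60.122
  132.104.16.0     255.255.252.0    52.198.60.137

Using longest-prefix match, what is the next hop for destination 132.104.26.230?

Routes whose prefix contains 132.104.26.230:
  0.0.0.0/0 (default, matches everything) -> 52.198.60.158
  132.0.0.0/6 (132.0.0.0 - 135.255.255.255) -> 52.198.60.3
  132.96.0.0/12 (132.96.0.0 - 132.111.255.255) -> 52.198.60.25
  132.104.0.0/13 (132.104.0.0 - 132.111.255.255) -> 52.198.60.103
  132.104.0.0/14 (132.104.0.0 - 132.107.255.255) -> 52.198.60.81
More-specific entries that do NOT match:
  132.104.26.96/28 (132.104.26.96 - 132.104.26.111) does not contain 132.104.26.230
  132.104.27.192/26 (132.104.27.192 - 132.104.27.255) does not contain 132.104.26.230
  132.104.24.0/23 (132.104.24.0 - 132.104.25.255) does not contain 132.104.26.230
  148.104.24.0/22 (148.104.24.0 - 148.104.27.255) does not contain 132.104.26.230
  132.104.16.0/22 (132.104.16.0 - 132.104.19.255) does not contain 132.104.26.230
  132.104.80.0/20 (132.104.80.0 - 132.104.95.255) does not contain 132.104.26.230
Longest matching prefix is /14 -> next hop 52.198.60.81.

52.198.60.81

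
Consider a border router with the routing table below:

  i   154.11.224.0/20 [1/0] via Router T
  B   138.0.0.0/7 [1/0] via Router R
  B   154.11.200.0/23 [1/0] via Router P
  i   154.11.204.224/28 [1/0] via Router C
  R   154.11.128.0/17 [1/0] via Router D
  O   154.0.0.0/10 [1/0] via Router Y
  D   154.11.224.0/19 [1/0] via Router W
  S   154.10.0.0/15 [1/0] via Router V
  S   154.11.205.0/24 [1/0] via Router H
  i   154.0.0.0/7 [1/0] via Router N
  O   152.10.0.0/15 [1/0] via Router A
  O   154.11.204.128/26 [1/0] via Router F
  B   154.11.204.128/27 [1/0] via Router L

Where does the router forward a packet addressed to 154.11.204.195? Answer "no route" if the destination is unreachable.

Router D

Routes whose prefix contains 154.11.204.195:
  154.0.0.0/7 (154.0.0.0 - 155.255.255.255) -> Router N
  154.0.0.0/10 (154.0.0.0 - 154.63.255.255) -> Router Y
  154.10.0.0/15 (154.10.0.0 - 154.11.255.255) -> Router V
  154.11.128.0/17 (154.11.128.0 - 154.11.255.255) -> Router D
More-specific entries that do NOT match:
  154.11.204.224/28 (154.11.204.224 - 154.11.204.239) does not contain 154.11.204.195
  154.11.204.128/27 (154.11.204.128 - 154.11.204.159) does not contain 154.11.204.195
  154.11.204.128/26 (154.11.204.128 - 154.11.204.191) does not contain 154.11.204.195
  154.11.205.0/24 (154.11.205.0 - 154.11.205.255) does not contain 154.11.204.195
  154.11.200.0/23 (154.11.200.0 - 154.11.201.255) does not contain 154.11.204.195
  154.11.224.0/20 (154.11.224.0 - 154.11.239.255) does not contain 154.11.204.195
  154.11.224.0/19 (154.11.224.0 - 154.11.255.255) does not contain 154.11.204.195
Longest matching prefix is /17 -> next hop Router D.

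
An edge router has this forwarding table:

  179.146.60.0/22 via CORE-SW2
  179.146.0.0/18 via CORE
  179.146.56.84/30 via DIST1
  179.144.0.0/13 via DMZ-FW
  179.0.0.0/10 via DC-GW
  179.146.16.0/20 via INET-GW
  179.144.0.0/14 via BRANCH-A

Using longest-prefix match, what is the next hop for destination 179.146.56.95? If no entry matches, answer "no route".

CORE

Routes whose prefix contains 179.146.56.95:
  179.144.0.0/13 (179.144.0.0 - 179.151.255.255) -> DMZ-FW
  179.144.0.0/14 (179.144.0.0 - 179.147.255.255) -> BRANCH-A
  179.146.0.0/18 (179.146.0.0 - 179.146.63.255) -> CORE
More-specific entries that do NOT match:
  179.146.56.84/30 (179.146.56.84 - 179.146.56.87) does not contain 179.146.56.95
  179.146.60.0/22 (179.146.60.0 - 179.146.63.255) does not contain 179.146.56.95
  179.146.16.0/20 (179.146.16.0 - 179.146.31.255) does not contain 179.146.56.95
Longest matching prefix is /18 -> next hop CORE.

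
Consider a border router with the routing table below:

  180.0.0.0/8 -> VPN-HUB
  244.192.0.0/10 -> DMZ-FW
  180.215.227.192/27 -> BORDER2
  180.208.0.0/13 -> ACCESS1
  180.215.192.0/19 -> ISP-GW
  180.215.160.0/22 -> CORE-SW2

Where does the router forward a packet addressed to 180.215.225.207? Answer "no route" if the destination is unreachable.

Routes whose prefix contains 180.215.225.207:
  180.0.0.0/8 (180.0.0.0 - 180.255.255.255) -> VPN-HUB
  180.208.0.0/13 (180.208.0.0 - 180.215.255.255) -> ACCESS1
More-specific entries that do NOT match:
  180.215.227.192/27 (180.215.227.192 - 180.215.227.223) does not contain 180.215.225.207
  180.215.160.0/22 (180.215.160.0 - 180.215.163.255) does not contain 180.215.225.207
  180.215.192.0/19 (180.215.192.0 - 180.215.223.255) does not contain 180.215.225.207
Longest matching prefix is /13 -> next hop ACCESS1.

ACCESS1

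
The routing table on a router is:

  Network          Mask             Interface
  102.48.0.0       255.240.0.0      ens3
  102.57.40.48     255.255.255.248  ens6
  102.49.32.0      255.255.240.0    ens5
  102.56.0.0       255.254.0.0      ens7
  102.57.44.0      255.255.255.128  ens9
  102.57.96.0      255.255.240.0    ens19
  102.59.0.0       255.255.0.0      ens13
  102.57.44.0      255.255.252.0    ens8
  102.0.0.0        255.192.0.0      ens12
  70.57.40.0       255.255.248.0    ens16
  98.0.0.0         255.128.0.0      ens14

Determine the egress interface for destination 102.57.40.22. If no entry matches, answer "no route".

Routes whose prefix contains 102.57.40.22:
  102.0.0.0/10 (102.0.0.0 - 102.63.255.255) -> ens12
  102.48.0.0/12 (102.48.0.0 - 102.63.255.255) -> ens3
  102.56.0.0/15 (102.56.0.0 - 102.57.255.255) -> ens7
More-specific entries that do NOT match:
  102.57.40.48/29 (102.57.40.48 - 102.57.40.55) does not contain 102.57.40.22
  102.57.44.0/25 (102.57.44.0 - 102.57.44.127) does not contain 102.57.40.22
  102.57.44.0/22 (102.57.44.0 - 102.57.47.255) does not contain 102.57.40.22
  70.57.40.0/21 (70.57.40.0 - 70.57.47.255) does not contain 102.57.40.22
  102.49.32.0/20 (102.49.32.0 - 102.49.47.255) does not contain 102.57.40.22
  102.57.96.0/20 (102.57.96.0 - 102.57.111.255) does not contain 102.57.40.22
  102.59.0.0/16 (102.59.0.0 - 102.59.255.255) does not contain 102.57.40.22
Longest matching prefix is /15 -> interface ens7.

ens7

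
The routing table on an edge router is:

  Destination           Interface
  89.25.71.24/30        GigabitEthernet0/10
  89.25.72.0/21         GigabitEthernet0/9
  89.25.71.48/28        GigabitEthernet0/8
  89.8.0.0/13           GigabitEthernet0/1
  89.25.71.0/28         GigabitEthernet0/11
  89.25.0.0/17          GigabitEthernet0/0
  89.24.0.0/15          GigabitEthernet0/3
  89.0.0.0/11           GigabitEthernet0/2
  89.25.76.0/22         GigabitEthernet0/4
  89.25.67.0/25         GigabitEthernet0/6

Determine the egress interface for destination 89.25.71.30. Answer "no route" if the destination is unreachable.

Routes whose prefix contains 89.25.71.30:
  89.0.0.0/11 (89.0.0.0 - 89.31.255.255) -> GigabitEthernet0/2
  89.24.0.0/15 (89.24.0.0 - 89.25.255.255) -> GigabitEthernet0/3
  89.25.0.0/17 (89.25.0.0 - 89.25.127.255) -> GigabitEthernet0/0
More-specific entries that do NOT match:
  89.25.71.24/30 (89.25.71.24 - 89.25.71.27) does not contain 89.25.71.30
  89.25.71.48/28 (89.25.71.48 - 89.25.71.63) does not contain 89.25.71.30
  89.25.71.0/28 (89.25.71.0 - 89.25.71.15) does not contain 89.25.71.30
  89.25.67.0/25 (89.25.67.0 - 89.25.67.127) does not contain 89.25.71.30
  89.25.76.0/22 (89.25.76.0 - 89.25.79.255) does not contain 89.25.71.30
  89.25.72.0/21 (89.25.72.0 - 89.25.79.255) does not contain 89.25.71.30
Longest matching prefix is /17 -> interface GigabitEthernet0/0.

GigabitEthernet0/0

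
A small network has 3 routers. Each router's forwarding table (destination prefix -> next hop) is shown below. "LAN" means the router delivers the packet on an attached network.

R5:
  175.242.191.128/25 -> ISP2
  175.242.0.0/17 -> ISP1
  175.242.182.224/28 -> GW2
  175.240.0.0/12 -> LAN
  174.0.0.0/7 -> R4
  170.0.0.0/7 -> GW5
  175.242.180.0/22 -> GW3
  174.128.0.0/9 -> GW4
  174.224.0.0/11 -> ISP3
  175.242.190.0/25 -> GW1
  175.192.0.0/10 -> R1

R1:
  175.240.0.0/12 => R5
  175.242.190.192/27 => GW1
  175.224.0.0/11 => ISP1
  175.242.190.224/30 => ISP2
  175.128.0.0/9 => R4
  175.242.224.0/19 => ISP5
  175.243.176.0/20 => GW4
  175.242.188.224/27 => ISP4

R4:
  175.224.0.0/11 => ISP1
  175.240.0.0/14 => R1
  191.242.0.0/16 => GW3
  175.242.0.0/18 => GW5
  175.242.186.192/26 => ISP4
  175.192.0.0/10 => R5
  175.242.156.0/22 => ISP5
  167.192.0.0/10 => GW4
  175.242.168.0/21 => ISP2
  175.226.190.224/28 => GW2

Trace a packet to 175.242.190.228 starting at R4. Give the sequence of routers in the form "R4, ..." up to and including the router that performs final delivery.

At R4: longest match for 175.242.190.228 is 175.240.0.0/14 -> R1
At R1: longest match for 175.242.190.228 is 175.240.0.0/12 -> R5
At R5: longest match for 175.242.190.228 is 175.240.0.0/12 -> LAN

R4, R1, R5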